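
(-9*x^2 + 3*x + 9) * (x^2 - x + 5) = -9*x^4 + 12*x^3 - 39*x^2 + 6*x + 45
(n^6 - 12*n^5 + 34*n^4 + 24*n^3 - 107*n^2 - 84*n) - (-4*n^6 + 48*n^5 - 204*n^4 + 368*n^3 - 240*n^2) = 5*n^6 - 60*n^5 + 238*n^4 - 344*n^3 + 133*n^2 - 84*n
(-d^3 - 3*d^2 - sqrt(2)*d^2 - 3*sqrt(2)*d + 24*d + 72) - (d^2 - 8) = -d^3 - 4*d^2 - sqrt(2)*d^2 - 3*sqrt(2)*d + 24*d + 80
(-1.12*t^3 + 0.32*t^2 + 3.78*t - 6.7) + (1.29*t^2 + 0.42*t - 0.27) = -1.12*t^3 + 1.61*t^2 + 4.2*t - 6.97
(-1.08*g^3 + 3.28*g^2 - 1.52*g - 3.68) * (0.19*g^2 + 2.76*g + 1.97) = -0.2052*g^5 - 2.3576*g^4 + 6.6364*g^3 + 1.5672*g^2 - 13.1512*g - 7.2496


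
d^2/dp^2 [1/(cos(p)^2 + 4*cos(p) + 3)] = (-4*sin(p)^4 + 6*sin(p)^2 + 27*cos(p) - 3*cos(3*p) + 24)/((cos(p) + 1)^3*(cos(p) + 3)^3)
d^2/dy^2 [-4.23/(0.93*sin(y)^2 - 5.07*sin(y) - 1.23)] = (-14.634108*sin(y)^4 + 59.834619*sin(y)^3 - 106.135353*sin(y)^2 - 93.290535*sin(y) + 227.140848)/(-0.93*sin(y)^2 + 5.07*sin(y) + 1.23)^3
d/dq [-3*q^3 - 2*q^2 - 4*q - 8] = -9*q^2 - 4*q - 4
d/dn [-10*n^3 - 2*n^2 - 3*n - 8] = -30*n^2 - 4*n - 3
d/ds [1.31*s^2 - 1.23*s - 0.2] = 2.62*s - 1.23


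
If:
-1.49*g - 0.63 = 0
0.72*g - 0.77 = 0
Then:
No Solution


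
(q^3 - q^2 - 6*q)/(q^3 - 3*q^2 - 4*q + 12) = q/(q - 2)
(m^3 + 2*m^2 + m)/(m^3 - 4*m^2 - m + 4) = m*(m + 1)/(m^2 - 5*m + 4)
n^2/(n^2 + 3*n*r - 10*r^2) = n^2/(n^2 + 3*n*r - 10*r^2)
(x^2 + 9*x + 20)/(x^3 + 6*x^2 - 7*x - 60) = 1/(x - 3)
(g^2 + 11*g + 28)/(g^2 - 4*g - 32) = (g + 7)/(g - 8)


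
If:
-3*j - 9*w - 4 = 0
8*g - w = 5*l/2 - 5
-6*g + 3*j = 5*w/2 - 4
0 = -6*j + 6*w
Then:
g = 23/36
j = -1/3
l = 188/45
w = -1/3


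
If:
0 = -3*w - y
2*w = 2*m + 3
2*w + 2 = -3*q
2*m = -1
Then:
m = -1/2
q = -4/3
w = 1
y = -3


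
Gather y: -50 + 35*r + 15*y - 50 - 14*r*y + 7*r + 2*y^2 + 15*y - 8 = 42*r + 2*y^2 + y*(30 - 14*r) - 108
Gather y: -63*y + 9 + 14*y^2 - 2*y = 14*y^2 - 65*y + 9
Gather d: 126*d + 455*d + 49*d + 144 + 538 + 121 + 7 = 630*d + 810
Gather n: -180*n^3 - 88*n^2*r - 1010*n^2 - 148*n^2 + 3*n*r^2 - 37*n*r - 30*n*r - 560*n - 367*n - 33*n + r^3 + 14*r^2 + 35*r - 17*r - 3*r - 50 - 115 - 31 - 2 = -180*n^3 + n^2*(-88*r - 1158) + n*(3*r^2 - 67*r - 960) + r^3 + 14*r^2 + 15*r - 198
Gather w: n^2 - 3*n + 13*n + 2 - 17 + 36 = n^2 + 10*n + 21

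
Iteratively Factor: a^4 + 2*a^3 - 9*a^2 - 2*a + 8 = (a + 1)*(a^3 + a^2 - 10*a + 8) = (a + 1)*(a + 4)*(a^2 - 3*a + 2) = (a - 2)*(a + 1)*(a + 4)*(a - 1)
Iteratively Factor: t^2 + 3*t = (t)*(t + 3)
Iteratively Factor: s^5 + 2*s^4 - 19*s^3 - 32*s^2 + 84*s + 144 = (s + 2)*(s^4 - 19*s^2 + 6*s + 72) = (s - 3)*(s + 2)*(s^3 + 3*s^2 - 10*s - 24) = (s - 3)^2*(s + 2)*(s^2 + 6*s + 8) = (s - 3)^2*(s + 2)^2*(s + 4)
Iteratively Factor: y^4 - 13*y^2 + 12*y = (y + 4)*(y^3 - 4*y^2 + 3*y) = (y - 1)*(y + 4)*(y^2 - 3*y) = y*(y - 1)*(y + 4)*(y - 3)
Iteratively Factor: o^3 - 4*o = (o)*(o^2 - 4) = o*(o - 2)*(o + 2)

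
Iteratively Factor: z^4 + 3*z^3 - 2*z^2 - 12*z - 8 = (z + 1)*(z^3 + 2*z^2 - 4*z - 8) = (z + 1)*(z + 2)*(z^2 - 4) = (z - 2)*(z + 1)*(z + 2)*(z + 2)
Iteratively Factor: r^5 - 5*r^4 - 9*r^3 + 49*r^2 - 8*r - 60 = (r + 1)*(r^4 - 6*r^3 - 3*r^2 + 52*r - 60) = (r - 5)*(r + 1)*(r^3 - r^2 - 8*r + 12) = (r - 5)*(r + 1)*(r + 3)*(r^2 - 4*r + 4) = (r - 5)*(r - 2)*(r + 1)*(r + 3)*(r - 2)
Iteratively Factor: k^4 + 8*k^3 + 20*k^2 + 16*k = (k + 4)*(k^3 + 4*k^2 + 4*k) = (k + 2)*(k + 4)*(k^2 + 2*k) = (k + 2)^2*(k + 4)*(k)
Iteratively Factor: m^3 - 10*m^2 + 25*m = (m)*(m^2 - 10*m + 25) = m*(m - 5)*(m - 5)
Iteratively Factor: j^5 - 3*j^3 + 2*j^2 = (j - 1)*(j^4 + j^3 - 2*j^2) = (j - 1)^2*(j^3 + 2*j^2) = (j - 1)^2*(j + 2)*(j^2) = j*(j - 1)^2*(j + 2)*(j)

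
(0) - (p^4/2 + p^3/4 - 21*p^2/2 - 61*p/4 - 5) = -p^4/2 - p^3/4 + 21*p^2/2 + 61*p/4 + 5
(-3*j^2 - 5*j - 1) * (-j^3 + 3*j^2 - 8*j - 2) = 3*j^5 - 4*j^4 + 10*j^3 + 43*j^2 + 18*j + 2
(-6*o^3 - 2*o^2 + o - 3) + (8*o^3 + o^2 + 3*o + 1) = 2*o^3 - o^2 + 4*o - 2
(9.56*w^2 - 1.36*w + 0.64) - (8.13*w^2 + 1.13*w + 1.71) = 1.43*w^2 - 2.49*w - 1.07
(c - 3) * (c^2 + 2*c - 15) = c^3 - c^2 - 21*c + 45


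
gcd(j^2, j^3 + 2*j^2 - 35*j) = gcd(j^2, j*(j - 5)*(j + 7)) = j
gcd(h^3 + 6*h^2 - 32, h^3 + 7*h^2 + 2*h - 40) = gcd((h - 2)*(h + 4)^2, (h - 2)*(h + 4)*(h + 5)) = h^2 + 2*h - 8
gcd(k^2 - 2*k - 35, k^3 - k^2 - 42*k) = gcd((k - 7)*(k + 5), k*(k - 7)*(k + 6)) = k - 7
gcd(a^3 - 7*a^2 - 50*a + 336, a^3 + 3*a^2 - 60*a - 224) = a^2 - a - 56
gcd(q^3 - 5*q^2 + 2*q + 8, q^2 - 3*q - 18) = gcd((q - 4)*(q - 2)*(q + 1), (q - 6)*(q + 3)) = 1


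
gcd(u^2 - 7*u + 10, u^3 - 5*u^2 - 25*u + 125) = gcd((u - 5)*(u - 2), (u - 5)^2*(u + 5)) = u - 5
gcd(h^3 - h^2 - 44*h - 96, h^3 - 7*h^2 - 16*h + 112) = h + 4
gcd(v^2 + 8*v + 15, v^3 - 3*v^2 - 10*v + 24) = v + 3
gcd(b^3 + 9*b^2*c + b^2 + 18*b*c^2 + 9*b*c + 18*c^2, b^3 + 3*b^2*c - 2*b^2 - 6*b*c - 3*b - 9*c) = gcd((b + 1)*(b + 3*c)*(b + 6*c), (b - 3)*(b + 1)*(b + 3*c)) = b^2 + 3*b*c + b + 3*c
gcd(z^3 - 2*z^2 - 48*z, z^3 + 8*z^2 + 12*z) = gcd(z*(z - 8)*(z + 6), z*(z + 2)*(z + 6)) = z^2 + 6*z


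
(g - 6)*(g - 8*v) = g^2 - 8*g*v - 6*g + 48*v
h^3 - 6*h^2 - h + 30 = (h - 5)*(h - 3)*(h + 2)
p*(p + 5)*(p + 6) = p^3 + 11*p^2 + 30*p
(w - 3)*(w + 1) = w^2 - 2*w - 3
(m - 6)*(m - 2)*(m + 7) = m^3 - m^2 - 44*m + 84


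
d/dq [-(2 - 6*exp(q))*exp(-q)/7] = 2*exp(-q)/7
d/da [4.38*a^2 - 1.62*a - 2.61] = 8.76*a - 1.62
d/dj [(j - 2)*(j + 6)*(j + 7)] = 3*j^2 + 22*j + 16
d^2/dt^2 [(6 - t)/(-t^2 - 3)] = 2*(4*t^2*(t - 6) + 3*(2 - t)*(t^2 + 3))/(t^2 + 3)^3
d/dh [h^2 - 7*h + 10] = 2*h - 7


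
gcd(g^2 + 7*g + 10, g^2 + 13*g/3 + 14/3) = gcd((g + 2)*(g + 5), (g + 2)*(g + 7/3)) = g + 2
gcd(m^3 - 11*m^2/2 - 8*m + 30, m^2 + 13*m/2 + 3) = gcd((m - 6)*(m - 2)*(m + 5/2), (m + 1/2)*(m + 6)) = 1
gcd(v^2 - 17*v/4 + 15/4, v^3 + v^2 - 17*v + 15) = v - 3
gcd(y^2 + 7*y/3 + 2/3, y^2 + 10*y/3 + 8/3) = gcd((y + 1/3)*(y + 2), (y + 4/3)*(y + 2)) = y + 2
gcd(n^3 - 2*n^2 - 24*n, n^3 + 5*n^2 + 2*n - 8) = n + 4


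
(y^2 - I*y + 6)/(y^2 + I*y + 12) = (y + 2*I)/(y + 4*I)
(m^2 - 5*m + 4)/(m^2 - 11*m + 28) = (m - 1)/(m - 7)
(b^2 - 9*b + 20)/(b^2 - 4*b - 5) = (b - 4)/(b + 1)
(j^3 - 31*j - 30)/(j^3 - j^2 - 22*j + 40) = (j^2 - 5*j - 6)/(j^2 - 6*j + 8)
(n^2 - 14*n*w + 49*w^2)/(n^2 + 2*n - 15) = (n^2 - 14*n*w + 49*w^2)/(n^2 + 2*n - 15)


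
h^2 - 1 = (h - 1)*(h + 1)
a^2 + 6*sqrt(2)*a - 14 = (a - sqrt(2))*(a + 7*sqrt(2))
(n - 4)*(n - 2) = n^2 - 6*n + 8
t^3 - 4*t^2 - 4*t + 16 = (t - 4)*(t - 2)*(t + 2)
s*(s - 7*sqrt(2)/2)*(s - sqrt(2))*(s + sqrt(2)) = s^4 - 7*sqrt(2)*s^3/2 - 2*s^2 + 7*sqrt(2)*s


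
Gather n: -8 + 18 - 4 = 6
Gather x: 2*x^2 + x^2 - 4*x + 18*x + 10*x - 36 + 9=3*x^2 + 24*x - 27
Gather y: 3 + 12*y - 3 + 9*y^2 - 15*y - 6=9*y^2 - 3*y - 6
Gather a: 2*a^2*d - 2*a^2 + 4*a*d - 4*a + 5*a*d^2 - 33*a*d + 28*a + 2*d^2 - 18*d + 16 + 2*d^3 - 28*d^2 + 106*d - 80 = a^2*(2*d - 2) + a*(5*d^2 - 29*d + 24) + 2*d^3 - 26*d^2 + 88*d - 64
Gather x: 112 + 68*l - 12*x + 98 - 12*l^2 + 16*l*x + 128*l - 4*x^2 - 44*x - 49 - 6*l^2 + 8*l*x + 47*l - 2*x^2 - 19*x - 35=-18*l^2 + 243*l - 6*x^2 + x*(24*l - 75) + 126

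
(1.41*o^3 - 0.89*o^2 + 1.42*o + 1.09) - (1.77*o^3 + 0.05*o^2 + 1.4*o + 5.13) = -0.36*o^3 - 0.94*o^2 + 0.02*o - 4.04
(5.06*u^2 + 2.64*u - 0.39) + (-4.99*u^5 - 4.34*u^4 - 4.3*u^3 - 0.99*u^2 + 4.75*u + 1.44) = -4.99*u^5 - 4.34*u^4 - 4.3*u^3 + 4.07*u^2 + 7.39*u + 1.05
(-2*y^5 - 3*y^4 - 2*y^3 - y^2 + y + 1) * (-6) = 12*y^5 + 18*y^4 + 12*y^3 + 6*y^2 - 6*y - 6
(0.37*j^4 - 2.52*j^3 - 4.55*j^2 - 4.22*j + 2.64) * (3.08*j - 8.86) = 1.1396*j^5 - 11.0398*j^4 + 8.3132*j^3 + 27.3154*j^2 + 45.5204*j - 23.3904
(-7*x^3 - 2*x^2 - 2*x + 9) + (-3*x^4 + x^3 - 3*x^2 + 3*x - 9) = -3*x^4 - 6*x^3 - 5*x^2 + x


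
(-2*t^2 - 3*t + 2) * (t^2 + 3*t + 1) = -2*t^4 - 9*t^3 - 9*t^2 + 3*t + 2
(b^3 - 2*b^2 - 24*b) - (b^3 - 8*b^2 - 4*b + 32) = 6*b^2 - 20*b - 32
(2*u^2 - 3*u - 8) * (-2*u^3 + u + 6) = -4*u^5 + 6*u^4 + 18*u^3 + 9*u^2 - 26*u - 48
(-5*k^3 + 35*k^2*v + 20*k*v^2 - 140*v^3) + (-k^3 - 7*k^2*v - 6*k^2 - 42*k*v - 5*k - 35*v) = -6*k^3 + 28*k^2*v - 6*k^2 + 20*k*v^2 - 42*k*v - 5*k - 140*v^3 - 35*v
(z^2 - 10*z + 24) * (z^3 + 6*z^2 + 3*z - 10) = z^5 - 4*z^4 - 33*z^3 + 104*z^2 + 172*z - 240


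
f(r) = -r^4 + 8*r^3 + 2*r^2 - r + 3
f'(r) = -4*r^3 + 24*r^2 + 4*r - 1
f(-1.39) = -16.96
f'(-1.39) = 50.55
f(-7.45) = -6267.02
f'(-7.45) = 2955.23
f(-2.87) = -234.62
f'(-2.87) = 279.77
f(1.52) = 28.86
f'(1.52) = 46.48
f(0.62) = 4.91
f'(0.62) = 9.75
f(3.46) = 211.54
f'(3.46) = 134.47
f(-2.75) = -202.69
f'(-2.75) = 252.69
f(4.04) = 292.72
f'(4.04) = 143.12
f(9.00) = -573.00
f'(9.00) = -937.00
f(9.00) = -573.00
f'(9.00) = -937.00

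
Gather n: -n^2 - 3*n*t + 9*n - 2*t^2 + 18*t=-n^2 + n*(9 - 3*t) - 2*t^2 + 18*t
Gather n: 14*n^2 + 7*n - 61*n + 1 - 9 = 14*n^2 - 54*n - 8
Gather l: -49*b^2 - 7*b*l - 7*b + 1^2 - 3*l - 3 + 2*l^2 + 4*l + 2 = -49*b^2 - 7*b + 2*l^2 + l*(1 - 7*b)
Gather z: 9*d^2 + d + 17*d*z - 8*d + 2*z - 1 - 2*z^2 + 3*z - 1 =9*d^2 - 7*d - 2*z^2 + z*(17*d + 5) - 2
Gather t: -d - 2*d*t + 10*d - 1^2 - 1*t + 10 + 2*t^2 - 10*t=9*d + 2*t^2 + t*(-2*d - 11) + 9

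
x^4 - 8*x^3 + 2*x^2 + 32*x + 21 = (x - 7)*(x - 3)*(x + 1)^2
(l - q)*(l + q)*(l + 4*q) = l^3 + 4*l^2*q - l*q^2 - 4*q^3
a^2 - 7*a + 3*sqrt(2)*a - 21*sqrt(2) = (a - 7)*(a + 3*sqrt(2))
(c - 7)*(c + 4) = c^2 - 3*c - 28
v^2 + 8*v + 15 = (v + 3)*(v + 5)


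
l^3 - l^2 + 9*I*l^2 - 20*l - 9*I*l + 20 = (l - 1)*(l + 4*I)*(l + 5*I)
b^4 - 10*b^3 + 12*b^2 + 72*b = b*(b - 6)^2*(b + 2)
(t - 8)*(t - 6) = t^2 - 14*t + 48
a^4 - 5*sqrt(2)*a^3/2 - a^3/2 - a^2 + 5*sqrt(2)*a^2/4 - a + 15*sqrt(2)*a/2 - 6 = (a - 2)*(a + 3/2)*(a - 2*sqrt(2))*(a - sqrt(2)/2)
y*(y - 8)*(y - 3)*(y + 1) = y^4 - 10*y^3 + 13*y^2 + 24*y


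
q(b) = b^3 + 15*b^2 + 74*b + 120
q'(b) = 3*b^2 + 30*b + 74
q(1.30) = 243.75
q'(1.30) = 118.07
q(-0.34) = 96.53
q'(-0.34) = 64.15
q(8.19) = 2281.55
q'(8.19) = 520.93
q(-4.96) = -0.04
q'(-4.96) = -1.00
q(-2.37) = 15.56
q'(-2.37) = 19.75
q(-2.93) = 6.80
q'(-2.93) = 11.85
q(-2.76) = 9.00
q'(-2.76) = 14.05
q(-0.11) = 112.04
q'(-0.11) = 70.74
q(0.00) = 120.00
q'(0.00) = 74.00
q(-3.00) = 6.00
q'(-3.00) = 11.00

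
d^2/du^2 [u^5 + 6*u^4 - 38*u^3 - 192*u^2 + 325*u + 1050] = 20*u^3 + 72*u^2 - 228*u - 384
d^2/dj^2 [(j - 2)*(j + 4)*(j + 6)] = 6*j + 16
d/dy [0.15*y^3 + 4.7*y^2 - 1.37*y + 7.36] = 0.45*y^2 + 9.4*y - 1.37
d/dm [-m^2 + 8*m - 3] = 8 - 2*m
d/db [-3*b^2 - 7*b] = -6*b - 7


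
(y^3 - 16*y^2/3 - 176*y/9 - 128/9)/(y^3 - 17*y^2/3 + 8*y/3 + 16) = (3*y^2 - 20*y - 32)/(3*(y^2 - 7*y + 12))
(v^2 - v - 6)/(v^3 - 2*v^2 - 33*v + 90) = (v + 2)/(v^2 + v - 30)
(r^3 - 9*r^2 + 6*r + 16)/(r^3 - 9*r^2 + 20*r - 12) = (r^2 - 7*r - 8)/(r^2 - 7*r + 6)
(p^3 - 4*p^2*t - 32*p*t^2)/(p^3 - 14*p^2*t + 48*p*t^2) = (p + 4*t)/(p - 6*t)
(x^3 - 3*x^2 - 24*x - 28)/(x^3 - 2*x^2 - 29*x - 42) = (x + 2)/(x + 3)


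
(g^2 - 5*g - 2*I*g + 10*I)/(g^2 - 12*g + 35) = (g - 2*I)/(g - 7)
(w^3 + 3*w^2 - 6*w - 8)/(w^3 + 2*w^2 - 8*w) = (w + 1)/w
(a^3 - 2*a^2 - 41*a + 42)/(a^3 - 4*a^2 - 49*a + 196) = (a^2 + 5*a - 6)/(a^2 + 3*a - 28)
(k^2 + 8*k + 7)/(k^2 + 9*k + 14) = (k + 1)/(k + 2)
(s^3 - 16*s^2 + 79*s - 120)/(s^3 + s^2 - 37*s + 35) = (s^2 - 11*s + 24)/(s^2 + 6*s - 7)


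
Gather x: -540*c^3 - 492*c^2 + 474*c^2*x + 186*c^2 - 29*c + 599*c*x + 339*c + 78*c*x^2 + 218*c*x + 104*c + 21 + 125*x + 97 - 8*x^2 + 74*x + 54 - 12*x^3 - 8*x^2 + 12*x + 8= -540*c^3 - 306*c^2 + 414*c - 12*x^3 + x^2*(78*c - 16) + x*(474*c^2 + 817*c + 211) + 180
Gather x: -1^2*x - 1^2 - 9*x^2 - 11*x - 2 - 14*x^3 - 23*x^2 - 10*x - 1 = -14*x^3 - 32*x^2 - 22*x - 4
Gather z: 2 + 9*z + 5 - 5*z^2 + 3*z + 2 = -5*z^2 + 12*z + 9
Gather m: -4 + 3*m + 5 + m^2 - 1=m^2 + 3*m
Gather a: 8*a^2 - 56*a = 8*a^2 - 56*a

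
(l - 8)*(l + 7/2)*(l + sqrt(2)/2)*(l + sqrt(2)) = l^4 - 9*l^3/2 + 3*sqrt(2)*l^3/2 - 27*l^2 - 27*sqrt(2)*l^2/4 - 42*sqrt(2)*l - 9*l/2 - 28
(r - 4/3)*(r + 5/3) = r^2 + r/3 - 20/9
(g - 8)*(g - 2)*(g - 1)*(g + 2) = g^4 - 9*g^3 + 4*g^2 + 36*g - 32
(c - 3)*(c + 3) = c^2 - 9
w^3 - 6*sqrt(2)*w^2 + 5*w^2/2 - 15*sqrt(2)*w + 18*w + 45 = (w + 5/2)*(w - 3*sqrt(2))^2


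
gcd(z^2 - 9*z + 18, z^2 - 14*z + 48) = z - 6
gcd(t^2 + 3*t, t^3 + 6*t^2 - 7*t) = t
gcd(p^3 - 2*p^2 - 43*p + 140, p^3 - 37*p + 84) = p^2 + 3*p - 28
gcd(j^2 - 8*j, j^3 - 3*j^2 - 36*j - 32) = j - 8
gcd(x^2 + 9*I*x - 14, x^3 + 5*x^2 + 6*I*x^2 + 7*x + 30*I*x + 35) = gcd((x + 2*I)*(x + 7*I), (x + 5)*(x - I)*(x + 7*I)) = x + 7*I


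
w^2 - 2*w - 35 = (w - 7)*(w + 5)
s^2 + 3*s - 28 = (s - 4)*(s + 7)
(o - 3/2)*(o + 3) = o^2 + 3*o/2 - 9/2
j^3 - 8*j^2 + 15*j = j*(j - 5)*(j - 3)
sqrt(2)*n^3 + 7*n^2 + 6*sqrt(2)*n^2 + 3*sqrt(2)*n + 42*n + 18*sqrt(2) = (n + 6)*(n + 3*sqrt(2))*(sqrt(2)*n + 1)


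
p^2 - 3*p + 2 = (p - 2)*(p - 1)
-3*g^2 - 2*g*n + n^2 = (-3*g + n)*(g + n)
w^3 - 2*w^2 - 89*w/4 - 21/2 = (w - 6)*(w + 1/2)*(w + 7/2)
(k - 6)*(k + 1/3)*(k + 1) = k^3 - 14*k^2/3 - 23*k/3 - 2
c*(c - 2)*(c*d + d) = c^3*d - c^2*d - 2*c*d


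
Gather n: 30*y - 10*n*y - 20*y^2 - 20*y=-10*n*y - 20*y^2 + 10*y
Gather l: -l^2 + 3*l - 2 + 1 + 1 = -l^2 + 3*l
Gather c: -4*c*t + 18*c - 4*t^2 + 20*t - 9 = c*(18 - 4*t) - 4*t^2 + 20*t - 9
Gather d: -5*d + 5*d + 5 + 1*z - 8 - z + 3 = 0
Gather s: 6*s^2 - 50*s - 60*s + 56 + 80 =6*s^2 - 110*s + 136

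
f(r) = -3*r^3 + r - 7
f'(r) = 1 - 9*r^2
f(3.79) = -166.53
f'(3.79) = -128.28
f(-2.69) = 48.71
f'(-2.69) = -64.12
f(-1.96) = 13.63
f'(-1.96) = -33.57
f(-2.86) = 60.32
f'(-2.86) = -72.62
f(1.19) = -10.87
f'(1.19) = -11.74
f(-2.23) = 24.04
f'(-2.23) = -43.76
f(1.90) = -25.68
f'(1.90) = -31.49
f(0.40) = -6.79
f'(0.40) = -0.44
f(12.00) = -5179.00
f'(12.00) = -1295.00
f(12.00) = -5179.00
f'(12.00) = -1295.00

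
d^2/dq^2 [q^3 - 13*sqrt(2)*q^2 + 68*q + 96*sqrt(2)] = 6*q - 26*sqrt(2)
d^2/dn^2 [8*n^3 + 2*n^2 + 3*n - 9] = 48*n + 4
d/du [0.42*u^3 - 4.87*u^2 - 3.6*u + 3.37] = 1.26*u^2 - 9.74*u - 3.6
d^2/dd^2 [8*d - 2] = 0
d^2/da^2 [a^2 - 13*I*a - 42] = 2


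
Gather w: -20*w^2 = -20*w^2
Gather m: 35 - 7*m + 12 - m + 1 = 48 - 8*m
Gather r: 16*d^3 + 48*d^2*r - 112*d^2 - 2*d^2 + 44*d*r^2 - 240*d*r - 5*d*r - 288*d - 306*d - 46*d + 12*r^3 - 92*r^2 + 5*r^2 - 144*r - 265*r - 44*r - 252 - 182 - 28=16*d^3 - 114*d^2 - 640*d + 12*r^3 + r^2*(44*d - 87) + r*(48*d^2 - 245*d - 453) - 462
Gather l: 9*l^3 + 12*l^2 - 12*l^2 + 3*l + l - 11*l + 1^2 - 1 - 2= 9*l^3 - 7*l - 2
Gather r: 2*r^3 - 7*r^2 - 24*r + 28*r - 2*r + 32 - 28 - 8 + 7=2*r^3 - 7*r^2 + 2*r + 3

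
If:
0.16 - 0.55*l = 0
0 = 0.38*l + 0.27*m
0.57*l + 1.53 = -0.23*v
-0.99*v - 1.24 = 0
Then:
No Solution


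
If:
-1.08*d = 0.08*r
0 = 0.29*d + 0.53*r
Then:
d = 0.00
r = 0.00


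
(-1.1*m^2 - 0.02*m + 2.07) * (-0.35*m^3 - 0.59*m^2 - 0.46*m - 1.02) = 0.385*m^5 + 0.656*m^4 - 0.2067*m^3 - 0.0900999999999997*m^2 - 0.9318*m - 2.1114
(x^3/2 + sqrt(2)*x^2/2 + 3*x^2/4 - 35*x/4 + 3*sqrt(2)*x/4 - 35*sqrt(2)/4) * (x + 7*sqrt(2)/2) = x^4/2 + 3*x^3/4 + 9*sqrt(2)*x^3/4 - 21*x^2/4 + 27*sqrt(2)*x^2/8 - 315*sqrt(2)*x/8 + 21*x/4 - 245/4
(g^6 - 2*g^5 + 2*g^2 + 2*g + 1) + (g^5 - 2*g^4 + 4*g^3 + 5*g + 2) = g^6 - g^5 - 2*g^4 + 4*g^3 + 2*g^2 + 7*g + 3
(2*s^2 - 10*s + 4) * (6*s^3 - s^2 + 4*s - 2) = 12*s^5 - 62*s^4 + 42*s^3 - 48*s^2 + 36*s - 8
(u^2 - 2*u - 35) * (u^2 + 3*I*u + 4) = u^4 - 2*u^3 + 3*I*u^3 - 31*u^2 - 6*I*u^2 - 8*u - 105*I*u - 140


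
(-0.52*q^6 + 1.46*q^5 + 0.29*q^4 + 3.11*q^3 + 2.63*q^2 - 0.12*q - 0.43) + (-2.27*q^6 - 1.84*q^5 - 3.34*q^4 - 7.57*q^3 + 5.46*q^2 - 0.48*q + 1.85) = -2.79*q^6 - 0.38*q^5 - 3.05*q^4 - 4.46*q^3 + 8.09*q^2 - 0.6*q + 1.42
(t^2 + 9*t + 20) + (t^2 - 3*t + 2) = 2*t^2 + 6*t + 22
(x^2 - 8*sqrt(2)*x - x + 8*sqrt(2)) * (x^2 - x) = x^4 - 8*sqrt(2)*x^3 - 2*x^3 + x^2 + 16*sqrt(2)*x^2 - 8*sqrt(2)*x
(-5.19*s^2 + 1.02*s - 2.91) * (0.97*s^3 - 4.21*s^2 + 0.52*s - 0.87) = -5.0343*s^5 + 22.8393*s^4 - 9.8157*s^3 + 17.2968*s^2 - 2.4006*s + 2.5317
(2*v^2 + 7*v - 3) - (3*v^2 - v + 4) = -v^2 + 8*v - 7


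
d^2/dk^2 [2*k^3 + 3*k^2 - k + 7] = 12*k + 6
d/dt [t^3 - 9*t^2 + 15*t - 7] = 3*t^2 - 18*t + 15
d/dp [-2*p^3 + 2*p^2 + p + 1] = -6*p^2 + 4*p + 1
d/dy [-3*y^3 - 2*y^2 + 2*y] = -9*y^2 - 4*y + 2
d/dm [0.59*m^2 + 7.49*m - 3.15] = 1.18*m + 7.49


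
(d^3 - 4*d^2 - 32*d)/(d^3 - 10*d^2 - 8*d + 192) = d/(d - 6)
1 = 1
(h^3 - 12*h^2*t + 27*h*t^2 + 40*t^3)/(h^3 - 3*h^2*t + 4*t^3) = (h^2 - 13*h*t + 40*t^2)/(h^2 - 4*h*t + 4*t^2)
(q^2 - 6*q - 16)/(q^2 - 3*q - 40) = (q + 2)/(q + 5)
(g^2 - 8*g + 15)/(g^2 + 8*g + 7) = (g^2 - 8*g + 15)/(g^2 + 8*g + 7)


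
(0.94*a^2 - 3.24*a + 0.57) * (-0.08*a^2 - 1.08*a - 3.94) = -0.0752*a^4 - 0.756*a^3 - 0.249999999999999*a^2 + 12.15*a - 2.2458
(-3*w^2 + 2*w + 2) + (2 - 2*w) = 4 - 3*w^2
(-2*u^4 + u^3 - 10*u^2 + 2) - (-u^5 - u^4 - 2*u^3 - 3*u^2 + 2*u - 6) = u^5 - u^4 + 3*u^3 - 7*u^2 - 2*u + 8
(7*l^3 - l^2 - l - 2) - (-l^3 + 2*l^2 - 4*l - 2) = 8*l^3 - 3*l^2 + 3*l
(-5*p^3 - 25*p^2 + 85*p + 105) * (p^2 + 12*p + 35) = -5*p^5 - 85*p^4 - 390*p^3 + 250*p^2 + 4235*p + 3675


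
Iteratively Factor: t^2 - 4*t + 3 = (t - 1)*(t - 3)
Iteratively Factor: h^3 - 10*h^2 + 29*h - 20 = (h - 1)*(h^2 - 9*h + 20) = (h - 4)*(h - 1)*(h - 5)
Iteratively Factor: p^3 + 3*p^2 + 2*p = (p + 1)*(p^2 + 2*p) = p*(p + 1)*(p + 2)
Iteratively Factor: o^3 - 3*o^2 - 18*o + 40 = (o - 5)*(o^2 + 2*o - 8) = (o - 5)*(o - 2)*(o + 4)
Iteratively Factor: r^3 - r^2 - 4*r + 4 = (r + 2)*(r^2 - 3*r + 2) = (r - 1)*(r + 2)*(r - 2)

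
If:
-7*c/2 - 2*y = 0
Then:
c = -4*y/7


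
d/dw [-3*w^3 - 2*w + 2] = -9*w^2 - 2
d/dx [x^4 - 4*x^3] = 4*x^2*(x - 3)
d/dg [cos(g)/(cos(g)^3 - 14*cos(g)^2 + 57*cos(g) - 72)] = 2*(cos(g)^2 - 4*cos(g) - 12)*sin(g)/((cos(g) - 8)^2*(cos(g) - 3)^3)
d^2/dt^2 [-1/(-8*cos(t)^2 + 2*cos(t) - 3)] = 2*(128*sin(t)^4 - 18*sin(t)^2 + 33*cos(t) - 6*cos(3*t) - 90)/(8*sin(t)^2 + 2*cos(t) - 11)^3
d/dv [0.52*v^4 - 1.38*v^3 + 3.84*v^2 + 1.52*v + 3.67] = 2.08*v^3 - 4.14*v^2 + 7.68*v + 1.52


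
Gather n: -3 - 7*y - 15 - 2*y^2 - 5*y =-2*y^2 - 12*y - 18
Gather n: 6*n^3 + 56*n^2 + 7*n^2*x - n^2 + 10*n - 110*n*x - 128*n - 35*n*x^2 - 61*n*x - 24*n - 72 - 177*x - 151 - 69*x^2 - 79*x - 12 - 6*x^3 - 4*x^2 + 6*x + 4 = 6*n^3 + n^2*(7*x + 55) + n*(-35*x^2 - 171*x - 142) - 6*x^3 - 73*x^2 - 250*x - 231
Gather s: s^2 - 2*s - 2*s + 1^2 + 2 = s^2 - 4*s + 3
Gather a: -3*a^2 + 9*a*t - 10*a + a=-3*a^2 + a*(9*t - 9)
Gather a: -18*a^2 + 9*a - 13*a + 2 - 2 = -18*a^2 - 4*a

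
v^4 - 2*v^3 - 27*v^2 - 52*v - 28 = (v - 7)*(v + 1)*(v + 2)^2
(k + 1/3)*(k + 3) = k^2 + 10*k/3 + 1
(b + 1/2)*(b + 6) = b^2 + 13*b/2 + 3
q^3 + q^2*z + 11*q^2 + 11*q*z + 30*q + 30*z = (q + 5)*(q + 6)*(q + z)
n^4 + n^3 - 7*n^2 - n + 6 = (n - 2)*(n - 1)*(n + 1)*(n + 3)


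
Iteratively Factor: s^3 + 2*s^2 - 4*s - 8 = (s - 2)*(s^2 + 4*s + 4) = (s - 2)*(s + 2)*(s + 2)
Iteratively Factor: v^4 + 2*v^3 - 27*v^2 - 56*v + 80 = (v - 5)*(v^3 + 7*v^2 + 8*v - 16) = (v - 5)*(v - 1)*(v^2 + 8*v + 16) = (v - 5)*(v - 1)*(v + 4)*(v + 4)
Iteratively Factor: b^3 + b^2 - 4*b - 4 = (b - 2)*(b^2 + 3*b + 2) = (b - 2)*(b + 2)*(b + 1)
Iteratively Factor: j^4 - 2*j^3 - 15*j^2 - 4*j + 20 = (j + 2)*(j^3 - 4*j^2 - 7*j + 10) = (j + 2)^2*(j^2 - 6*j + 5) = (j - 5)*(j + 2)^2*(j - 1)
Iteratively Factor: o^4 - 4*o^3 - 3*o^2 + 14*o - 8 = (o - 4)*(o^3 - 3*o + 2) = (o - 4)*(o + 2)*(o^2 - 2*o + 1) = (o - 4)*(o - 1)*(o + 2)*(o - 1)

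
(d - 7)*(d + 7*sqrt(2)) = d^2 - 7*d + 7*sqrt(2)*d - 49*sqrt(2)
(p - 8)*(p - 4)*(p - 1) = p^3 - 13*p^2 + 44*p - 32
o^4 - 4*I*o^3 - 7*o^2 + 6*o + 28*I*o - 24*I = (o - 2)*(o - 1)*(o + 3)*(o - 4*I)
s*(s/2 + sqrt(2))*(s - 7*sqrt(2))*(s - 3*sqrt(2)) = s^4/2 - 4*sqrt(2)*s^3 + s^2 + 42*sqrt(2)*s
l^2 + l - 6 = (l - 2)*(l + 3)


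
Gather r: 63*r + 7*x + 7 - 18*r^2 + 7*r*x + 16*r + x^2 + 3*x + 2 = -18*r^2 + r*(7*x + 79) + x^2 + 10*x + 9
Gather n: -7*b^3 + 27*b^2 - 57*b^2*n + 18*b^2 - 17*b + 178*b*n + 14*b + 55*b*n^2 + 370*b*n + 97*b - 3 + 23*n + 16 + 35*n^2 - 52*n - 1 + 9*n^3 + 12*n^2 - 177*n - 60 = -7*b^3 + 45*b^2 + 94*b + 9*n^3 + n^2*(55*b + 47) + n*(-57*b^2 + 548*b - 206) - 48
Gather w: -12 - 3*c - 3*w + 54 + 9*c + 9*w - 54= 6*c + 6*w - 12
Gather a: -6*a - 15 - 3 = -6*a - 18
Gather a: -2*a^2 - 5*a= -2*a^2 - 5*a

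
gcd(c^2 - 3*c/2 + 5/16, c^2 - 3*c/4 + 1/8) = c - 1/4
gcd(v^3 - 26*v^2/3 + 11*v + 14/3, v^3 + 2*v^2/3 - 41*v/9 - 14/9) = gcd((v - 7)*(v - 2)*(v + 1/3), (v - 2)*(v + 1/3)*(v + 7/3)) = v^2 - 5*v/3 - 2/3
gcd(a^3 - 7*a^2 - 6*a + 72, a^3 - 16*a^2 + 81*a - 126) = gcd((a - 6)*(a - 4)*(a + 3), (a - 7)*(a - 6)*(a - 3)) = a - 6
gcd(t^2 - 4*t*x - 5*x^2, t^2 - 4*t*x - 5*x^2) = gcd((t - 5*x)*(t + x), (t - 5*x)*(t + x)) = -t^2 + 4*t*x + 5*x^2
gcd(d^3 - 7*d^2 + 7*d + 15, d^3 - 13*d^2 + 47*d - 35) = d - 5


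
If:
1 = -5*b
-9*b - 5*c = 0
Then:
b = -1/5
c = 9/25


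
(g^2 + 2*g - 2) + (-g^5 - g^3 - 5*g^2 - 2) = -g^5 - g^3 - 4*g^2 + 2*g - 4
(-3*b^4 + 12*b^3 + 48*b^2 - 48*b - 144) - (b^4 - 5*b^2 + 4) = -4*b^4 + 12*b^3 + 53*b^2 - 48*b - 148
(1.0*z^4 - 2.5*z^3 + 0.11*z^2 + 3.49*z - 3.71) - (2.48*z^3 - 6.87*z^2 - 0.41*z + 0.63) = 1.0*z^4 - 4.98*z^3 + 6.98*z^2 + 3.9*z - 4.34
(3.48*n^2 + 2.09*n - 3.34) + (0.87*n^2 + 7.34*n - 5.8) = 4.35*n^2 + 9.43*n - 9.14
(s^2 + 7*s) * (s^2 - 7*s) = s^4 - 49*s^2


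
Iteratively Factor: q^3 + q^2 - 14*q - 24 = (q + 3)*(q^2 - 2*q - 8) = (q - 4)*(q + 3)*(q + 2)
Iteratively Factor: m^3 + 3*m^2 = (m)*(m^2 + 3*m) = m^2*(m + 3)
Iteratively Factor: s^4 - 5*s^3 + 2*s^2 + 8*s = (s)*(s^3 - 5*s^2 + 2*s + 8) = s*(s + 1)*(s^2 - 6*s + 8) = s*(s - 4)*(s + 1)*(s - 2)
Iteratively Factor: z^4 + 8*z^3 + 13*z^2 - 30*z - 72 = (z + 3)*(z^3 + 5*z^2 - 2*z - 24) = (z - 2)*(z + 3)*(z^2 + 7*z + 12) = (z - 2)*(z + 3)^2*(z + 4)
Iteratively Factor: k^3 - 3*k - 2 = (k - 2)*(k^2 + 2*k + 1) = (k - 2)*(k + 1)*(k + 1)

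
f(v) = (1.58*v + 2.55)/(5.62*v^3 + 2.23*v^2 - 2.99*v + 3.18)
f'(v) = (1.58*v + 2.55)*(-16.86*v^2 - 4.46*v + 2.99)/(5.62*v^3 + 2.23*v^2 - 2.99*v + 3.18)^2 + 1.58/(5.62*v^3 + 2.23*v^2 - 2.99*v + 3.18) = (-17.7592*v^3 - 46.5164*v^2 - 11.373*v + 12.6489)/(31.5844*v^6 + 25.0652*v^5 - 28.6347*v^4 + 22.4078*v^3 + 23.1229*v^2 - 19.0164*v + 10.1124)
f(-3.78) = 0.01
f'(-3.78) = 0.01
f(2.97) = 0.04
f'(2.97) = -0.03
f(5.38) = 0.01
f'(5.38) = -0.00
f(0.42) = 1.18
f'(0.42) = -0.22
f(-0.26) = 0.53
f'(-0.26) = 0.79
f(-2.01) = 0.02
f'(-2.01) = -0.01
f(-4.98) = 0.01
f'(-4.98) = 0.00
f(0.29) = 1.14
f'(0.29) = 0.72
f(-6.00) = 0.01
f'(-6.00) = 0.00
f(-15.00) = 0.00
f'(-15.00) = 0.00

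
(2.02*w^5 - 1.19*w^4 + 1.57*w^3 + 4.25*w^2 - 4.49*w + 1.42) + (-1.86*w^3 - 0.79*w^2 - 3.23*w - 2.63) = 2.02*w^5 - 1.19*w^4 - 0.29*w^3 + 3.46*w^2 - 7.72*w - 1.21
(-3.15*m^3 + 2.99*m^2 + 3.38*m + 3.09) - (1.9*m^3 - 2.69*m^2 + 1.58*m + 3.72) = -5.05*m^3 + 5.68*m^2 + 1.8*m - 0.63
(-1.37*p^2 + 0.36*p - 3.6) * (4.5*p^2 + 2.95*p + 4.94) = -6.165*p^4 - 2.4215*p^3 - 21.9058*p^2 - 8.8416*p - 17.784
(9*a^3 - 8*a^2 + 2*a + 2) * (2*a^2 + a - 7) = 18*a^5 - 7*a^4 - 67*a^3 + 62*a^2 - 12*a - 14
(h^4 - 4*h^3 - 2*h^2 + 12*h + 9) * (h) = h^5 - 4*h^4 - 2*h^3 + 12*h^2 + 9*h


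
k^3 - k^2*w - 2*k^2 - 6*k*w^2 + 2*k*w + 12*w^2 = (k - 2)*(k - 3*w)*(k + 2*w)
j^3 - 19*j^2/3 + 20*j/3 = j*(j - 5)*(j - 4/3)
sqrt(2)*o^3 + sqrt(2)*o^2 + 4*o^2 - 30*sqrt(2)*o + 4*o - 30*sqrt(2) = (o - 3*sqrt(2))*(o + 5*sqrt(2))*(sqrt(2)*o + sqrt(2))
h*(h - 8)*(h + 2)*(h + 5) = h^4 - h^3 - 46*h^2 - 80*h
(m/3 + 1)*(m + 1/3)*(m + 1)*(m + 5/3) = m^4/3 + 2*m^3 + 104*m^2/27 + 74*m/27 + 5/9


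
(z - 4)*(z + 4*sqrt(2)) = z^2 - 4*z + 4*sqrt(2)*z - 16*sqrt(2)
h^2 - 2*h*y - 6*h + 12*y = (h - 6)*(h - 2*y)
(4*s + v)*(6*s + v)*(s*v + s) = 24*s^3*v + 24*s^3 + 10*s^2*v^2 + 10*s^2*v + s*v^3 + s*v^2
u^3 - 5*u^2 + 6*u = u*(u - 3)*(u - 2)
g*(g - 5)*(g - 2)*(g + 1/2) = g^4 - 13*g^3/2 + 13*g^2/2 + 5*g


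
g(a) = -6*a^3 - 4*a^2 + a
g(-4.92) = 612.83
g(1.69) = -38.70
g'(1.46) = -49.05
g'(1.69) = -63.93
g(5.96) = -1406.38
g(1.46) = -25.74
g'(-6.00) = -599.00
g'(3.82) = -292.22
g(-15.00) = 19335.00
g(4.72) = -715.32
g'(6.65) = -848.20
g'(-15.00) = -3929.00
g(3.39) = -276.33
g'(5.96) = -686.07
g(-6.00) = 1146.00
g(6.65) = -1934.72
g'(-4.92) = -395.36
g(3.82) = -389.01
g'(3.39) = -232.98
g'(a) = -18*a^2 - 8*a + 1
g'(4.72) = -437.77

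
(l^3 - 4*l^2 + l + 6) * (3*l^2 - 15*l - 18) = 3*l^5 - 27*l^4 + 45*l^3 + 75*l^2 - 108*l - 108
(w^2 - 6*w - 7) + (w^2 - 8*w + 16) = 2*w^2 - 14*w + 9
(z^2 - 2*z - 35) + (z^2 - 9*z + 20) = 2*z^2 - 11*z - 15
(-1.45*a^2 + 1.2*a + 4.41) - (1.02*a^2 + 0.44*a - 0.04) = -2.47*a^2 + 0.76*a + 4.45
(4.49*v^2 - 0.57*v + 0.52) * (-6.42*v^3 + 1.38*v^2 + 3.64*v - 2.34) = -28.8258*v^5 + 9.8556*v^4 + 12.2186*v^3 - 11.8638*v^2 + 3.2266*v - 1.2168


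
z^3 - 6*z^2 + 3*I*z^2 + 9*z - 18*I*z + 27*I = (z - 3)^2*(z + 3*I)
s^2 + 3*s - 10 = (s - 2)*(s + 5)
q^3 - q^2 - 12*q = q*(q - 4)*(q + 3)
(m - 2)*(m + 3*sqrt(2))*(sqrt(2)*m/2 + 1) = sqrt(2)*m^3/2 - sqrt(2)*m^2 + 4*m^2 - 8*m + 3*sqrt(2)*m - 6*sqrt(2)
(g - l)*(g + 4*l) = g^2 + 3*g*l - 4*l^2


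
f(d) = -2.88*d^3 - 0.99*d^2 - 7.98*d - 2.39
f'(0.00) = -7.98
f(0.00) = -2.39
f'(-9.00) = -690.00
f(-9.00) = 2088.76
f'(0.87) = -16.24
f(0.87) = -11.98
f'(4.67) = -205.66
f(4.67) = -354.57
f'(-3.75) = -122.06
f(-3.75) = 165.49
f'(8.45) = -641.63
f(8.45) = -1878.16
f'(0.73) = -14.03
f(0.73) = -9.86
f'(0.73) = -14.03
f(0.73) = -9.86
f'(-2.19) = -45.08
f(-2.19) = 40.59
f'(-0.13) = -7.87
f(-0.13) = -1.36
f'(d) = -8.64*d^2 - 1.98*d - 7.98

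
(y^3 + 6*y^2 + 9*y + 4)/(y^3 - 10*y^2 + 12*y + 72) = (y^3 + 6*y^2 + 9*y + 4)/(y^3 - 10*y^2 + 12*y + 72)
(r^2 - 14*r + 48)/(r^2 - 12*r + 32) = (r - 6)/(r - 4)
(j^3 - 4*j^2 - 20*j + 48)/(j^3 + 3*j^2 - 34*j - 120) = (j - 2)/(j + 5)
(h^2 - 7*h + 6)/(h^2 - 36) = (h - 1)/(h + 6)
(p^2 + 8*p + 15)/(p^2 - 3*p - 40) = (p + 3)/(p - 8)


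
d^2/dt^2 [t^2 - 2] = 2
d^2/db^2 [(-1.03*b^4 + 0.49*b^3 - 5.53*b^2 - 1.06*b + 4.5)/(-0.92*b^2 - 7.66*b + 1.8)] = (1.743584*b^6 + 43.551696*b^5 + 352.381128*b^4 - 362.498872*b^3 + 112.6764*b^2 - 189.26784*b - 477.91944)/(0.778688*b^6 + 19.450272*b^5 + 157.374096*b^4 + 373.345336*b^3 - 307.90584*b^2 + 74.4552*b - 5.832)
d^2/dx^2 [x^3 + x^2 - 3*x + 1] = 6*x + 2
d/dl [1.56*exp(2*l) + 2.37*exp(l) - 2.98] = (3.12*exp(l) + 2.37)*exp(l)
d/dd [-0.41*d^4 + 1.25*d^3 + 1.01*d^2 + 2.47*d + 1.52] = -1.64*d^3 + 3.75*d^2 + 2.02*d + 2.47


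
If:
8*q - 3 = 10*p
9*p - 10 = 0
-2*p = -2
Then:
No Solution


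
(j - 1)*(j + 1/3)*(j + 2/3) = j^3 - 7*j/9 - 2/9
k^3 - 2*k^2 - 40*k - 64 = (k - 8)*(k + 2)*(k + 4)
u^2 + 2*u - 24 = (u - 4)*(u + 6)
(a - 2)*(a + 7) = a^2 + 5*a - 14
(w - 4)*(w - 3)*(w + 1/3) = w^3 - 20*w^2/3 + 29*w/3 + 4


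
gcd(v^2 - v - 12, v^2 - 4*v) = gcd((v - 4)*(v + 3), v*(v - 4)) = v - 4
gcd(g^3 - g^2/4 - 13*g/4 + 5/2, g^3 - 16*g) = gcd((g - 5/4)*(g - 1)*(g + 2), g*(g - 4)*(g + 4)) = 1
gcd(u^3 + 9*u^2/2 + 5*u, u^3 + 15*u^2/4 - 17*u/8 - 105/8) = u + 5/2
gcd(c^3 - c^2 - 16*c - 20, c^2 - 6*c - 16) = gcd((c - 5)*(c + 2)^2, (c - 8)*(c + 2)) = c + 2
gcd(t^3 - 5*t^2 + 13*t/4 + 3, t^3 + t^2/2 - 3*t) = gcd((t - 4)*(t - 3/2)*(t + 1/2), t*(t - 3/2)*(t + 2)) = t - 3/2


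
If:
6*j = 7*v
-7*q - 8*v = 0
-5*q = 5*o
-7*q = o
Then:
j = 0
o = 0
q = 0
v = 0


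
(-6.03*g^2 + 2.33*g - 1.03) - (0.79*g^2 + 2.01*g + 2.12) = -6.82*g^2 + 0.32*g - 3.15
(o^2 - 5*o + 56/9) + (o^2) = 2*o^2 - 5*o + 56/9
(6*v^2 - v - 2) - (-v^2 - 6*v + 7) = 7*v^2 + 5*v - 9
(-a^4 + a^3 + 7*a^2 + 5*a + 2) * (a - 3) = -a^5 + 4*a^4 + 4*a^3 - 16*a^2 - 13*a - 6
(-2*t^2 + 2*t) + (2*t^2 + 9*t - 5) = 11*t - 5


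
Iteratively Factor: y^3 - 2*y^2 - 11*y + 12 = (y + 3)*(y^2 - 5*y + 4) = (y - 1)*(y + 3)*(y - 4)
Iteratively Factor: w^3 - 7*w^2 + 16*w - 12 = (w - 2)*(w^2 - 5*w + 6) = (w - 2)^2*(w - 3)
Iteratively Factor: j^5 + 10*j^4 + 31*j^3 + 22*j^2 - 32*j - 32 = (j - 1)*(j^4 + 11*j^3 + 42*j^2 + 64*j + 32) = (j - 1)*(j + 4)*(j^3 + 7*j^2 + 14*j + 8) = (j - 1)*(j + 1)*(j + 4)*(j^2 + 6*j + 8) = (j - 1)*(j + 1)*(j + 4)^2*(j + 2)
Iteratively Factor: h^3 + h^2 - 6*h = (h + 3)*(h^2 - 2*h) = h*(h + 3)*(h - 2)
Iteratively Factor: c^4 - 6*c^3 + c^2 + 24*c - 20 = (c + 2)*(c^3 - 8*c^2 + 17*c - 10) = (c - 2)*(c + 2)*(c^2 - 6*c + 5) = (c - 2)*(c - 1)*(c + 2)*(c - 5)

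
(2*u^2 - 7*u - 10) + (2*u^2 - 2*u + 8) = 4*u^2 - 9*u - 2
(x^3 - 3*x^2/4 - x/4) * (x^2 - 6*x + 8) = x^5 - 27*x^4/4 + 49*x^3/4 - 9*x^2/2 - 2*x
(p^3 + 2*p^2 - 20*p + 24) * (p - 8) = p^4 - 6*p^3 - 36*p^2 + 184*p - 192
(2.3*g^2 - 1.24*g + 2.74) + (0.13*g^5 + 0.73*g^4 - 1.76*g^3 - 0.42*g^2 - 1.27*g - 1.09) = 0.13*g^5 + 0.73*g^4 - 1.76*g^3 + 1.88*g^2 - 2.51*g + 1.65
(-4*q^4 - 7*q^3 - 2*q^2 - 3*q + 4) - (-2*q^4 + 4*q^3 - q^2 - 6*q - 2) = -2*q^4 - 11*q^3 - q^2 + 3*q + 6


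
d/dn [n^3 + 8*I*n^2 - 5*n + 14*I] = 3*n^2 + 16*I*n - 5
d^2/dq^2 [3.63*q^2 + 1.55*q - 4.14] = 7.26000000000000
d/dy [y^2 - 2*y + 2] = 2*y - 2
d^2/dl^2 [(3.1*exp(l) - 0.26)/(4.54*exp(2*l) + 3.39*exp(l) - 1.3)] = (63.89596*exp(4*l) - 69.146924*exp(3*l) + 97.772532*exp(2*l) + 4.535674*exp(l) + 4.09318)*exp(l)/(93.576664*exp(6*l) + 209.619972*exp(5*l) + 76.137162*exp(4*l) - 81.088461*exp(3*l) - 21.80139*exp(2*l) + 17.1873*exp(l) - 2.197)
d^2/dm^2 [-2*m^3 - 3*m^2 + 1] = -12*m - 6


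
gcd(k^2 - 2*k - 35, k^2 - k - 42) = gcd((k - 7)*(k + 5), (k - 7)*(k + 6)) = k - 7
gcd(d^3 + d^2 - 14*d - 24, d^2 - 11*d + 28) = d - 4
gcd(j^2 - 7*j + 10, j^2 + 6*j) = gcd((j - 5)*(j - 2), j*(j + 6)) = 1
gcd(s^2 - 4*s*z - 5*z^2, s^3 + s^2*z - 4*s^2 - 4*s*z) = s + z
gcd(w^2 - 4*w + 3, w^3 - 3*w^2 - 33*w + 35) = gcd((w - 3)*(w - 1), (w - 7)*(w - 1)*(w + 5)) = w - 1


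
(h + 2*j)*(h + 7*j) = h^2 + 9*h*j + 14*j^2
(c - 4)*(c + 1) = c^2 - 3*c - 4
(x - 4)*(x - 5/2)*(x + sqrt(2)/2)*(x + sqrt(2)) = x^4 - 13*x^3/2 + 3*sqrt(2)*x^3/2 - 39*sqrt(2)*x^2/4 + 11*x^2 - 13*x/2 + 15*sqrt(2)*x + 10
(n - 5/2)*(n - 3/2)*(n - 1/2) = n^3 - 9*n^2/2 + 23*n/4 - 15/8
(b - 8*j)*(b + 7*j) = b^2 - b*j - 56*j^2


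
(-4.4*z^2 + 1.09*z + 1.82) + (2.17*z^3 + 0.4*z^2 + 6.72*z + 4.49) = 2.17*z^3 - 4.0*z^2 + 7.81*z + 6.31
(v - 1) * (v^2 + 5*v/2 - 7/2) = v^3 + 3*v^2/2 - 6*v + 7/2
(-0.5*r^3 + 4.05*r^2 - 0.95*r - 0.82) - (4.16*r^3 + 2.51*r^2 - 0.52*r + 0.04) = -4.66*r^3 + 1.54*r^2 - 0.43*r - 0.86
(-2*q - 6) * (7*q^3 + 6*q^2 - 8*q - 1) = -14*q^4 - 54*q^3 - 20*q^2 + 50*q + 6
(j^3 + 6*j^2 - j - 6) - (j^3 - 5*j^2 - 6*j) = 11*j^2 + 5*j - 6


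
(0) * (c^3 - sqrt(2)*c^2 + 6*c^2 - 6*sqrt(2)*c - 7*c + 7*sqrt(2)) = 0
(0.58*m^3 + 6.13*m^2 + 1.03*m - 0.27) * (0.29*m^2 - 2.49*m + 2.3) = 0.1682*m^5 + 0.3335*m^4 - 13.631*m^3 + 11.456*m^2 + 3.0413*m - 0.621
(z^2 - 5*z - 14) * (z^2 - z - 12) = z^4 - 6*z^3 - 21*z^2 + 74*z + 168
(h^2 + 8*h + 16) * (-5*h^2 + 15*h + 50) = -5*h^4 - 25*h^3 + 90*h^2 + 640*h + 800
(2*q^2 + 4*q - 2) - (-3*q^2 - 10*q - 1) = 5*q^2 + 14*q - 1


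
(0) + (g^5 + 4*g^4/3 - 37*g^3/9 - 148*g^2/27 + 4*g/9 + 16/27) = g^5 + 4*g^4/3 - 37*g^3/9 - 148*g^2/27 + 4*g/9 + 16/27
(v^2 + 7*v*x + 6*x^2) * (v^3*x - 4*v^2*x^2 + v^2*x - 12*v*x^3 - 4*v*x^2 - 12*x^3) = v^5*x + 3*v^4*x^2 + v^4*x - 34*v^3*x^3 + 3*v^3*x^2 - 108*v^2*x^4 - 34*v^2*x^3 - 72*v*x^5 - 108*v*x^4 - 72*x^5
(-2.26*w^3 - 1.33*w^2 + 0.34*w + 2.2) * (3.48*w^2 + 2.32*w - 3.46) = -7.8648*w^5 - 9.8716*w^4 + 5.9172*w^3 + 13.0466*w^2 + 3.9276*w - 7.612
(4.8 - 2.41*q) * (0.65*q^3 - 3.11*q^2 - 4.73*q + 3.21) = -1.5665*q^4 + 10.6151*q^3 - 3.5287*q^2 - 30.4401*q + 15.408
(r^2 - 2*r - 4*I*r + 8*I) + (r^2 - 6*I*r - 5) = 2*r^2 - 2*r - 10*I*r - 5 + 8*I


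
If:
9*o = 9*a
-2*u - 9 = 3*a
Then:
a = -2*u/3 - 3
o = -2*u/3 - 3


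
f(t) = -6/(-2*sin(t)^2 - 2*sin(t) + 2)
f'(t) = -6*(4*sin(t)*cos(t) + 2*cos(t))/(-2*sin(t)^2 - 2*sin(t) + 2)^2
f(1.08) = 4.55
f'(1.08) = -8.98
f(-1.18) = -2.80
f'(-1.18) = 0.85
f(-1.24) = -2.85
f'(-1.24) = 0.79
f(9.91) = -2.40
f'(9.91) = 0.11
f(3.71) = -2.40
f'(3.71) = -0.12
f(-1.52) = -3.00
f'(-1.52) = 0.15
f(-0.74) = -2.46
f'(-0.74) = 0.52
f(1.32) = 3.31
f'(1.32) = -2.66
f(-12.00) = -17.09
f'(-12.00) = -170.37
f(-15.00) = -2.44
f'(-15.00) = -0.45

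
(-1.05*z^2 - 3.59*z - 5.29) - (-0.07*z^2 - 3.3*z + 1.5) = -0.98*z^2 - 0.29*z - 6.79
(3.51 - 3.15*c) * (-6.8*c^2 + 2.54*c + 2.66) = 21.42*c^3 - 31.869*c^2 + 0.5364*c + 9.3366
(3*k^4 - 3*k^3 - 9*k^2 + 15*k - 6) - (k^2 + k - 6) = 3*k^4 - 3*k^3 - 10*k^2 + 14*k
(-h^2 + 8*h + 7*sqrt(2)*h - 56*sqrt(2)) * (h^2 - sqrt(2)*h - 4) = -h^4 + 8*h^3 + 8*sqrt(2)*h^3 - 64*sqrt(2)*h^2 - 10*h^2 - 28*sqrt(2)*h + 80*h + 224*sqrt(2)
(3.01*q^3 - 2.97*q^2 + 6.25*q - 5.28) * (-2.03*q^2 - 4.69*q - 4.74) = -6.1103*q^5 - 8.0878*q^4 - 13.0256*q^3 - 4.5163*q^2 - 4.8618*q + 25.0272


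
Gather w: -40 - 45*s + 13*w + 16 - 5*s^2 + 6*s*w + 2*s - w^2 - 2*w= -5*s^2 - 43*s - w^2 + w*(6*s + 11) - 24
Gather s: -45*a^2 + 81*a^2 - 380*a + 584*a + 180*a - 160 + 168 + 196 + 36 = 36*a^2 + 384*a + 240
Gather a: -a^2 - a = -a^2 - a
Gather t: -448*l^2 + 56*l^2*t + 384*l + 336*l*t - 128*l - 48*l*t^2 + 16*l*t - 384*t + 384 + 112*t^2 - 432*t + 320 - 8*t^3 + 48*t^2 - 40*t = -448*l^2 + 256*l - 8*t^3 + t^2*(160 - 48*l) + t*(56*l^2 + 352*l - 856) + 704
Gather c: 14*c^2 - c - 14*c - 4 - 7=14*c^2 - 15*c - 11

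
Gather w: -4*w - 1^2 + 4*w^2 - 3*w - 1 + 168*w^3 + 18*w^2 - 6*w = 168*w^3 + 22*w^2 - 13*w - 2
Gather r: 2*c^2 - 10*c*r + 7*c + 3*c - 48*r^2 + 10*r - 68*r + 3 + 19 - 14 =2*c^2 + 10*c - 48*r^2 + r*(-10*c - 58) + 8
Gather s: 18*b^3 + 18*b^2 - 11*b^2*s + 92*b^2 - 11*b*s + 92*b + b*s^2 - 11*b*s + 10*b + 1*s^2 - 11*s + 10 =18*b^3 + 110*b^2 + 102*b + s^2*(b + 1) + s*(-11*b^2 - 22*b - 11) + 10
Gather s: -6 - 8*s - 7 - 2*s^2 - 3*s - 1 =-2*s^2 - 11*s - 14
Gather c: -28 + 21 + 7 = 0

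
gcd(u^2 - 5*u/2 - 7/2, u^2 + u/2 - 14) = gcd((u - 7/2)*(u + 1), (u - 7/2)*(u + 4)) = u - 7/2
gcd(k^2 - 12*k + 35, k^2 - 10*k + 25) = k - 5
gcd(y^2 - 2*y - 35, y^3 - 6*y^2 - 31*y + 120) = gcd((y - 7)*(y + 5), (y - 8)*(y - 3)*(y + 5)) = y + 5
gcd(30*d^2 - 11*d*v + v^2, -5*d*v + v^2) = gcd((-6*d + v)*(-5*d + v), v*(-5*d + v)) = -5*d + v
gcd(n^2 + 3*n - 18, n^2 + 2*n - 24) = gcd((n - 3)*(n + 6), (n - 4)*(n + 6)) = n + 6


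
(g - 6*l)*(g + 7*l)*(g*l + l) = g^3*l + g^2*l^2 + g^2*l - 42*g*l^3 + g*l^2 - 42*l^3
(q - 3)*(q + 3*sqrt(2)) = q^2 - 3*q + 3*sqrt(2)*q - 9*sqrt(2)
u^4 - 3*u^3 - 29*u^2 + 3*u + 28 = (u - 7)*(u - 1)*(u + 1)*(u + 4)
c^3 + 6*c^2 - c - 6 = (c - 1)*(c + 1)*(c + 6)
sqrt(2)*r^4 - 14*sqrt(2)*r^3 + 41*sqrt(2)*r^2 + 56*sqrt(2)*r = r*(r - 8)*(r - 7)*(sqrt(2)*r + sqrt(2))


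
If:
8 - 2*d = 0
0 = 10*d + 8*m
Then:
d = 4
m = -5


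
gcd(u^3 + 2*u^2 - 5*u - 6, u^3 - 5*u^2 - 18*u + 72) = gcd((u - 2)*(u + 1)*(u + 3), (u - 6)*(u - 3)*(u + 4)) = 1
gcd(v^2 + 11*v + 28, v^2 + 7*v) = v + 7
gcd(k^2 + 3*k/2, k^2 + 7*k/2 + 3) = k + 3/2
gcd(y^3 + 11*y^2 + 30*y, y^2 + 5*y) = y^2 + 5*y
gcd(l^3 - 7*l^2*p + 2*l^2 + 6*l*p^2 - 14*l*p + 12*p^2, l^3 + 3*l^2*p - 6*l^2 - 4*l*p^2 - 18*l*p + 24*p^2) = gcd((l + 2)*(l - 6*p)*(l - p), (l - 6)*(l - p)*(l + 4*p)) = -l + p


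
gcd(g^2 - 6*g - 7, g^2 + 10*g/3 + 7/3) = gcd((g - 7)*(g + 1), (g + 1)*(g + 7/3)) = g + 1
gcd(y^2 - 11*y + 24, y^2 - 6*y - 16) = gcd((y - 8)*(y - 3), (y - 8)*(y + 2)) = y - 8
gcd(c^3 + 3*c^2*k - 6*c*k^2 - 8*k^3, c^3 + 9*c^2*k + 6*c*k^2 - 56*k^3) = c^2 + 2*c*k - 8*k^2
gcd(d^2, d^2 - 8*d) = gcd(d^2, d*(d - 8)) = d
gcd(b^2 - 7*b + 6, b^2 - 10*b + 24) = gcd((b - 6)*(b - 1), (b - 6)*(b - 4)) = b - 6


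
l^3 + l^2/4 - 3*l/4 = l*(l - 3/4)*(l + 1)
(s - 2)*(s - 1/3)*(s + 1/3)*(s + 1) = s^4 - s^3 - 19*s^2/9 + s/9 + 2/9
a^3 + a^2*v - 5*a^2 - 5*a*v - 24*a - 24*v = (a - 8)*(a + 3)*(a + v)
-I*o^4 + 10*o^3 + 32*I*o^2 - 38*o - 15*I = (o + I)*(o + 3*I)*(o + 5*I)*(-I*o + 1)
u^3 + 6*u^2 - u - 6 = (u - 1)*(u + 1)*(u + 6)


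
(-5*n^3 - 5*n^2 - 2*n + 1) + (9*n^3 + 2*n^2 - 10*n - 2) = 4*n^3 - 3*n^2 - 12*n - 1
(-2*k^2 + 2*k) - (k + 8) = -2*k^2 + k - 8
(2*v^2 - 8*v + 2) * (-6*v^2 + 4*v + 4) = -12*v^4 + 56*v^3 - 36*v^2 - 24*v + 8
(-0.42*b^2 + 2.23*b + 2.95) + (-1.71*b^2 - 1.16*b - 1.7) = -2.13*b^2 + 1.07*b + 1.25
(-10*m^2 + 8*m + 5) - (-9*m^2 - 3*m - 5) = -m^2 + 11*m + 10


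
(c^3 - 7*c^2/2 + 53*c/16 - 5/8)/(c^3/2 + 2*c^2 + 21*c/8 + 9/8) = (16*c^3 - 56*c^2 + 53*c - 10)/(2*(4*c^3 + 16*c^2 + 21*c + 9))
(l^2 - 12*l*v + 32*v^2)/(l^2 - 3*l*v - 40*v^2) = (l - 4*v)/(l + 5*v)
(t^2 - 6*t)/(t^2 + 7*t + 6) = t*(t - 6)/(t^2 + 7*t + 6)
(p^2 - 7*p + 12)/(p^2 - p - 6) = (p - 4)/(p + 2)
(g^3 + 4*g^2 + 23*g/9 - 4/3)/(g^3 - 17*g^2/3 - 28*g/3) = (g^2 + 8*g/3 - 1)/(g*(g - 7))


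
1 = 1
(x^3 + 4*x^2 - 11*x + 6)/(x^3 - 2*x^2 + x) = (x + 6)/x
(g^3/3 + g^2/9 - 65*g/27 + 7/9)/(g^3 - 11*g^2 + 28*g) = (9*g^3 + 3*g^2 - 65*g + 21)/(27*g*(g^2 - 11*g + 28))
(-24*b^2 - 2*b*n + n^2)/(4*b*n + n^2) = (-6*b + n)/n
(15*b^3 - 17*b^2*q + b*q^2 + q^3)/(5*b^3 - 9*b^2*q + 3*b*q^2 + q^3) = (-3*b + q)/(-b + q)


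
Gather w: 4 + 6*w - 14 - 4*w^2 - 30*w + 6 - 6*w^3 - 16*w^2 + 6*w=-6*w^3 - 20*w^2 - 18*w - 4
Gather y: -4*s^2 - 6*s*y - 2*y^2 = -4*s^2 - 6*s*y - 2*y^2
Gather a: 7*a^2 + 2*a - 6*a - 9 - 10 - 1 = 7*a^2 - 4*a - 20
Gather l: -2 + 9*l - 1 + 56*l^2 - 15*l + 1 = 56*l^2 - 6*l - 2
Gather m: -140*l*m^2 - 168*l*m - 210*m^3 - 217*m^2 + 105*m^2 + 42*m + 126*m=-210*m^3 + m^2*(-140*l - 112) + m*(168 - 168*l)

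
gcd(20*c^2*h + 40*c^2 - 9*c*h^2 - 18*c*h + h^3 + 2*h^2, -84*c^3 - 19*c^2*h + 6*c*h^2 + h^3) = 4*c - h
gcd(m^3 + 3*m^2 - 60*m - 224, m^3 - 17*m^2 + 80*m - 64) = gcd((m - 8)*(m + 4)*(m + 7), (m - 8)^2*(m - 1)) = m - 8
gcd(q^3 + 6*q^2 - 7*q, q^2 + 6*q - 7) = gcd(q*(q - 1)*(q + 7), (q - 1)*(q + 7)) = q^2 + 6*q - 7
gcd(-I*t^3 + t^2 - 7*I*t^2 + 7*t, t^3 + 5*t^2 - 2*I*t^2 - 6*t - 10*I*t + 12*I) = 1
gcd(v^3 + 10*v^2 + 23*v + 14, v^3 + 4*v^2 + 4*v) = v + 2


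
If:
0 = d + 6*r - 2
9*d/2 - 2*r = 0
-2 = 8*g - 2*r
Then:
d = 4/29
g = -5/29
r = 9/29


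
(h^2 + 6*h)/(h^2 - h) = (h + 6)/(h - 1)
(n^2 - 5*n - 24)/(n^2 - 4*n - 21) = (n - 8)/(n - 7)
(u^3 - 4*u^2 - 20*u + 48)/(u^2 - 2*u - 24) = u - 2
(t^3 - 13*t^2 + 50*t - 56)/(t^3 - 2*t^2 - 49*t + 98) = (t - 4)/(t + 7)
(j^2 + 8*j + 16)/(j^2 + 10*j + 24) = (j + 4)/(j + 6)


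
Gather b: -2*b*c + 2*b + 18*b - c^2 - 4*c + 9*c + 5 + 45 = b*(20 - 2*c) - c^2 + 5*c + 50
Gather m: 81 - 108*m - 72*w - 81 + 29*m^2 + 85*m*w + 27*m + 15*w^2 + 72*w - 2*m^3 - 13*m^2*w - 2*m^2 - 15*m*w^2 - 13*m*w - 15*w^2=-2*m^3 + m^2*(27 - 13*w) + m*(-15*w^2 + 72*w - 81)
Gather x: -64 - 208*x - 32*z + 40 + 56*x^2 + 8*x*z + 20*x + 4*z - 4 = 56*x^2 + x*(8*z - 188) - 28*z - 28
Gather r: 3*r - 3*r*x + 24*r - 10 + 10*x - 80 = r*(27 - 3*x) + 10*x - 90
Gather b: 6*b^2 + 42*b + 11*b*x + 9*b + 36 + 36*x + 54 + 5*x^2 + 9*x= 6*b^2 + b*(11*x + 51) + 5*x^2 + 45*x + 90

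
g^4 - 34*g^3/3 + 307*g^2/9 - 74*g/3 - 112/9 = (g - 7)*(g - 8/3)*(g - 2)*(g + 1/3)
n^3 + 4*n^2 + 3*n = n*(n + 1)*(n + 3)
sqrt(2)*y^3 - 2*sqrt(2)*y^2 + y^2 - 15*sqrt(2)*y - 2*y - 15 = (y - 5)*(y + 3)*(sqrt(2)*y + 1)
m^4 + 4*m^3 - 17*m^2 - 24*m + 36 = (m - 3)*(m - 1)*(m + 2)*(m + 6)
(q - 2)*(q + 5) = q^2 + 3*q - 10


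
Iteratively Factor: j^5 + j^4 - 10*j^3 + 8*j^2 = (j - 1)*(j^4 + 2*j^3 - 8*j^2) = j*(j - 1)*(j^3 + 2*j^2 - 8*j) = j*(j - 1)*(j + 4)*(j^2 - 2*j) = j^2*(j - 1)*(j + 4)*(j - 2)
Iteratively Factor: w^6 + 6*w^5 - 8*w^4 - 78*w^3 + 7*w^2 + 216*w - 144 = (w - 1)*(w^5 + 7*w^4 - w^3 - 79*w^2 - 72*w + 144) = (w - 3)*(w - 1)*(w^4 + 10*w^3 + 29*w^2 + 8*w - 48) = (w - 3)*(w - 1)*(w + 4)*(w^3 + 6*w^2 + 5*w - 12) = (w - 3)*(w - 1)^2*(w + 4)*(w^2 + 7*w + 12) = (w - 3)*(w - 1)^2*(w + 3)*(w + 4)*(w + 4)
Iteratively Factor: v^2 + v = (v)*(v + 1)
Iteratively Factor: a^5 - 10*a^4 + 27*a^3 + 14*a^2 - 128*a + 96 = (a - 3)*(a^4 - 7*a^3 + 6*a^2 + 32*a - 32) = (a - 3)*(a - 1)*(a^3 - 6*a^2 + 32) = (a - 4)*(a - 3)*(a - 1)*(a^2 - 2*a - 8) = (a - 4)*(a - 3)*(a - 1)*(a + 2)*(a - 4)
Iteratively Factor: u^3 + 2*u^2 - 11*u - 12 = (u + 4)*(u^2 - 2*u - 3) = (u + 1)*(u + 4)*(u - 3)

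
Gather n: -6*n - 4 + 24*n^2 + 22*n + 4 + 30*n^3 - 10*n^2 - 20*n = 30*n^3 + 14*n^2 - 4*n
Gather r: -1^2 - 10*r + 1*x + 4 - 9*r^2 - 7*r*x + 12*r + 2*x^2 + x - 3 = -9*r^2 + r*(2 - 7*x) + 2*x^2 + 2*x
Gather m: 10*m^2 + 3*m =10*m^2 + 3*m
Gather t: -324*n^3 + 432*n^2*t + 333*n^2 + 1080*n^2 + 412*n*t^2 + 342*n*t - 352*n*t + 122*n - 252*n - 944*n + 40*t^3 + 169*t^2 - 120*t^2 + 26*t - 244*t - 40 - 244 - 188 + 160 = -324*n^3 + 1413*n^2 - 1074*n + 40*t^3 + t^2*(412*n + 49) + t*(432*n^2 - 10*n - 218) - 312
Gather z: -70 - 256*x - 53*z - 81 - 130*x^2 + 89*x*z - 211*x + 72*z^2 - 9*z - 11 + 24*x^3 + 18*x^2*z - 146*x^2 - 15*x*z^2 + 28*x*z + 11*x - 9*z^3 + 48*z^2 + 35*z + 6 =24*x^3 - 276*x^2 - 456*x - 9*z^3 + z^2*(120 - 15*x) + z*(18*x^2 + 117*x - 27) - 156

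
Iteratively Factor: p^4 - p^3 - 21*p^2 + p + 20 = (p + 4)*(p^3 - 5*p^2 - p + 5) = (p - 1)*(p + 4)*(p^2 - 4*p - 5) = (p - 1)*(p + 1)*(p + 4)*(p - 5)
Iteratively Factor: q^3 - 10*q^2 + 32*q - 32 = (q - 4)*(q^2 - 6*q + 8) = (q - 4)*(q - 2)*(q - 4)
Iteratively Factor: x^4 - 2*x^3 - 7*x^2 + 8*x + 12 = (x + 2)*(x^3 - 4*x^2 + x + 6) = (x + 1)*(x + 2)*(x^2 - 5*x + 6) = (x - 3)*(x + 1)*(x + 2)*(x - 2)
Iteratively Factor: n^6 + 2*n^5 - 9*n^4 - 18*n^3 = (n - 3)*(n^5 + 5*n^4 + 6*n^3) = n*(n - 3)*(n^4 + 5*n^3 + 6*n^2) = n*(n - 3)*(n + 2)*(n^3 + 3*n^2) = n^2*(n - 3)*(n + 2)*(n^2 + 3*n) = n^2*(n - 3)*(n + 2)*(n + 3)*(n)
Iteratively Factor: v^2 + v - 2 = (v + 2)*(v - 1)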